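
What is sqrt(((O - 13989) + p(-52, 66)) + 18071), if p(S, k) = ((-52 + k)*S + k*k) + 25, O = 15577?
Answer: 4*sqrt(1457) ≈ 152.68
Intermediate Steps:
p(S, k) = 25 + k**2 + S*(-52 + k) (p(S, k) = (S*(-52 + k) + k**2) + 25 = (k**2 + S*(-52 + k)) + 25 = 25 + k**2 + S*(-52 + k))
sqrt(((O - 13989) + p(-52, 66)) + 18071) = sqrt(((15577 - 13989) + (25 + 66**2 - 52*(-52) - 52*66)) + 18071) = sqrt((1588 + (25 + 4356 + 2704 - 3432)) + 18071) = sqrt((1588 + 3653) + 18071) = sqrt(5241 + 18071) = sqrt(23312) = 4*sqrt(1457)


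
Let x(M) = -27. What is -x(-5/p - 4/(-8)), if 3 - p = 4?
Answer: 27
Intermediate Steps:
p = -1 (p = 3 - 1*4 = 3 - 4 = -1)
-x(-5/p - 4/(-8)) = -1*(-27) = 27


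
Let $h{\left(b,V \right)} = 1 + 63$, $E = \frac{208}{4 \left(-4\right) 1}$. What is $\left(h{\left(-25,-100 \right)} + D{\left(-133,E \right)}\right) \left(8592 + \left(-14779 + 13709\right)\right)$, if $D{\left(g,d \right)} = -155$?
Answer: $-684502$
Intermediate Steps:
$E = -13$ ($E = \frac{208}{\left(-16\right) 1} = \frac{208}{-16} = 208 \left(- \frac{1}{16}\right) = -13$)
$h{\left(b,V \right)} = 64$
$\left(h{\left(-25,-100 \right)} + D{\left(-133,E \right)}\right) \left(8592 + \left(-14779 + 13709\right)\right) = \left(64 - 155\right) \left(8592 + \left(-14779 + 13709\right)\right) = - 91 \left(8592 - 1070\right) = \left(-91\right) 7522 = -684502$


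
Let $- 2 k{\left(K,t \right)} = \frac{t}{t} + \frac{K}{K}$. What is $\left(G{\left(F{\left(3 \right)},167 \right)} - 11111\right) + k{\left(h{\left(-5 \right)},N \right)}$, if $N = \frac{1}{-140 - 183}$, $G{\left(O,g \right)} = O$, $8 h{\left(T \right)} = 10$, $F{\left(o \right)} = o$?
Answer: $-11109$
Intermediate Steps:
$h{\left(T \right)} = \frac{5}{4}$ ($h{\left(T \right)} = \frac{1}{8} \cdot 10 = \frac{5}{4}$)
$N = - \frac{1}{323}$ ($N = \frac{1}{-323} = - \frac{1}{323} \approx -0.003096$)
$k{\left(K,t \right)} = -1$ ($k{\left(K,t \right)} = - \frac{\frac{t}{t} + \frac{K}{K}}{2} = - \frac{1 + 1}{2} = \left(- \frac{1}{2}\right) 2 = -1$)
$\left(G{\left(F{\left(3 \right)},167 \right)} - 11111\right) + k{\left(h{\left(-5 \right)},N \right)} = \left(3 - 11111\right) - 1 = -11108 - 1 = -11109$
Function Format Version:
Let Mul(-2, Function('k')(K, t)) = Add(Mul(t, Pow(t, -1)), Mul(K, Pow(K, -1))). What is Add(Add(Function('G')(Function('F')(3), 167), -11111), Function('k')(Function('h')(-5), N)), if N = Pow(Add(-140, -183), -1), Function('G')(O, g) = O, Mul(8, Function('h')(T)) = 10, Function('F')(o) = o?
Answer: -11109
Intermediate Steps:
Function('h')(T) = Rational(5, 4) (Function('h')(T) = Mul(Rational(1, 8), 10) = Rational(5, 4))
N = Rational(-1, 323) (N = Pow(-323, -1) = Rational(-1, 323) ≈ -0.0030960)
Function('k')(K, t) = -1 (Function('k')(K, t) = Mul(Rational(-1, 2), Add(Mul(t, Pow(t, -1)), Mul(K, Pow(K, -1)))) = Mul(Rational(-1, 2), Add(1, 1)) = Mul(Rational(-1, 2), 2) = -1)
Add(Add(Function('G')(Function('F')(3), 167), -11111), Function('k')(Function('h')(-5), N)) = Add(Add(3, -11111), -1) = Add(-11108, -1) = -11109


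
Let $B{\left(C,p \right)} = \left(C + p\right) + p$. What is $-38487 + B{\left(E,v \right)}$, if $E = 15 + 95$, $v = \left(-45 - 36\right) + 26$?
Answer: $-38487$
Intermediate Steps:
$v = -55$ ($v = -81 + 26 = -55$)
$E = 110$
$B{\left(C,p \right)} = C + 2 p$
$-38487 + B{\left(E,v \right)} = -38487 + \left(110 + 2 \left(-55\right)\right) = -38487 + \left(110 - 110\right) = -38487 + 0 = -38487$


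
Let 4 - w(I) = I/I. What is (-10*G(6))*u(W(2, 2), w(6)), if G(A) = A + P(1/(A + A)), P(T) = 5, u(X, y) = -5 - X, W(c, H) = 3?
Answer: 880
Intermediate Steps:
w(I) = 3 (w(I) = 4 - I/I = 4 - 1*1 = 4 - 1 = 3)
G(A) = 5 + A (G(A) = A + 5 = 5 + A)
(-10*G(6))*u(W(2, 2), w(6)) = (-10*(5 + 6))*(-5 - 1*3) = (-10*11)*(-5 - 3) = -110*(-8) = 880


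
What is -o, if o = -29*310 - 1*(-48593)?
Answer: -39603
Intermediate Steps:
o = 39603 (o = -8990 + 48593 = 39603)
-o = -1*39603 = -39603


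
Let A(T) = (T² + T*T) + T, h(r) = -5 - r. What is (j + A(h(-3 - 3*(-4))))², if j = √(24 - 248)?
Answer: 142660 + 3024*I*√14 ≈ 1.4266e+5 + 11315.0*I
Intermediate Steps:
A(T) = T + 2*T² (A(T) = (T² + T²) + T = 2*T² + T = T + 2*T²)
j = 4*I*√14 (j = √(-224) = 4*I*√14 ≈ 14.967*I)
(j + A(h(-3 - 3*(-4))))² = (4*I*√14 + (-5 - (-3 - 3*(-4)))*(1 + 2*(-5 - (-3 - 3*(-4)))))² = (4*I*√14 + (-5 - (-3 + 12))*(1 + 2*(-5 - (-3 + 12))))² = (4*I*√14 + (-5 - 1*9)*(1 + 2*(-5 - 1*9)))² = (4*I*√14 + (-5 - 9)*(1 + 2*(-5 - 9)))² = (4*I*√14 - 14*(1 + 2*(-14)))² = (4*I*√14 - 14*(1 - 28))² = (4*I*√14 - 14*(-27))² = (4*I*√14 + 378)² = (378 + 4*I*√14)²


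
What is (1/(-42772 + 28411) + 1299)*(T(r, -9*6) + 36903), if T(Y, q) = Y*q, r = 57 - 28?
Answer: 219736514702/4787 ≈ 4.5903e+7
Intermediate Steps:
r = 29
(1/(-42772 + 28411) + 1299)*(T(r, -9*6) + 36903) = (1/(-42772 + 28411) + 1299)*(29*(-9*6) + 36903) = (1/(-14361) + 1299)*(29*(-54) + 36903) = (-1/14361 + 1299)*(-1566 + 36903) = (18654938/14361)*35337 = 219736514702/4787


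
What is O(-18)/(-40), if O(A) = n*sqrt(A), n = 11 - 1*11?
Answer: 0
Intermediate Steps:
n = 0 (n = 11 - 11 = 0)
O(A) = 0 (O(A) = 0*sqrt(A) = 0)
O(-18)/(-40) = 0/(-40) = -1/40*0 = 0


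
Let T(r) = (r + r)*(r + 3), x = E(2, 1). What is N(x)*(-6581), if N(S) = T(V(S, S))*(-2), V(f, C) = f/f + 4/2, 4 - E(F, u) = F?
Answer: 473832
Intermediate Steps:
E(F, u) = 4 - F
x = 2 (x = 4 - 1*2 = 4 - 2 = 2)
V(f, C) = 3 (V(f, C) = 1 + 4*(1/2) = 1 + 2 = 3)
T(r) = 2*r*(3 + r) (T(r) = (2*r)*(3 + r) = 2*r*(3 + r))
N(S) = -72 (N(S) = (2*3*(3 + 3))*(-2) = (2*3*6)*(-2) = 36*(-2) = -72)
N(x)*(-6581) = -72*(-6581) = 473832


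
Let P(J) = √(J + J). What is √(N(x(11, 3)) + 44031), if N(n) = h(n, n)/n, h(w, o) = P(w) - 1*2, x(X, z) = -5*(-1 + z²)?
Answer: √(4403105 - 10*I*√5)/10 ≈ 209.84 - 0.00053281*I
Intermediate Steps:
x(X, z) = 5 - 5*z²
P(J) = √2*√J (P(J) = √(2*J) = √2*√J)
h(w, o) = -2 + √2*√w (h(w, o) = √2*√w - 1*2 = √2*√w - 2 = -2 + √2*√w)
N(n) = (-2 + √2*√n)/n
√(N(x(11, 3)) + 44031) = √((-2 + √2*√(5 - 5*3²))/(5 - 5*3²) + 44031) = √((-2 + √2*√(5 - 5*9))/(5 - 5*9) + 44031) = √((-2 + √2*√(5 - 45))/(5 - 45) + 44031) = √((-2 + √2*√(-40))/(-40) + 44031) = √(-(-2 + √2*(2*I*√10))/40 + 44031) = √(-(-2 + 4*I*√5)/40 + 44031) = √((1/20 - I*√5/10) + 44031) = √(880621/20 - I*√5/10)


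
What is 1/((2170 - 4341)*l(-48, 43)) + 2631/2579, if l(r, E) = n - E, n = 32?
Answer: 62833490/61589099 ≈ 1.0202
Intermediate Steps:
l(r, E) = 32 - E
1/((2170 - 4341)*l(-48, 43)) + 2631/2579 = 1/((2170 - 4341)*(32 - 1*43)) + 2631/2579 = 1/((-2171)*(32 - 43)) + 2631*(1/2579) = -1/2171/(-11) + 2631/2579 = -1/2171*(-1/11) + 2631/2579 = 1/23881 + 2631/2579 = 62833490/61589099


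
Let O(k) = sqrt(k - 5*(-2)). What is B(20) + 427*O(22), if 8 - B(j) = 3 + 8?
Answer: -3 + 1708*sqrt(2) ≈ 2412.5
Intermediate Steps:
B(j) = -3 (B(j) = 8 - (3 + 8) = 8 - 1*11 = 8 - 11 = -3)
O(k) = sqrt(10 + k) (O(k) = sqrt(k + 10) = sqrt(10 + k))
B(20) + 427*O(22) = -3 + 427*sqrt(10 + 22) = -3 + 427*sqrt(32) = -3 + 427*(4*sqrt(2)) = -3 + 1708*sqrt(2)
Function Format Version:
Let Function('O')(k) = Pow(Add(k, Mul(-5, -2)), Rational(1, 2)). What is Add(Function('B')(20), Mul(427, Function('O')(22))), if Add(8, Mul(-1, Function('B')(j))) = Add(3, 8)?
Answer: Add(-3, Mul(1708, Pow(2, Rational(1, 2)))) ≈ 2412.5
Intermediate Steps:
Function('B')(j) = -3 (Function('B')(j) = Add(8, Mul(-1, Add(3, 8))) = Add(8, Mul(-1, 11)) = Add(8, -11) = -3)
Function('O')(k) = Pow(Add(10, k), Rational(1, 2)) (Function('O')(k) = Pow(Add(k, 10), Rational(1, 2)) = Pow(Add(10, k), Rational(1, 2)))
Add(Function('B')(20), Mul(427, Function('O')(22))) = Add(-3, Mul(427, Pow(Add(10, 22), Rational(1, 2)))) = Add(-3, Mul(427, Pow(32, Rational(1, 2)))) = Add(-3, Mul(427, Mul(4, Pow(2, Rational(1, 2))))) = Add(-3, Mul(1708, Pow(2, Rational(1, 2))))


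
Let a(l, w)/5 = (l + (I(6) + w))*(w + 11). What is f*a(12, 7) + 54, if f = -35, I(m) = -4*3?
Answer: -21996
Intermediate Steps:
I(m) = -12
a(l, w) = 5*(11 + w)*(-12 + l + w) (a(l, w) = 5*((l + (-12 + w))*(w + 11)) = 5*((-12 + l + w)*(11 + w)) = 5*((11 + w)*(-12 + l + w)) = 5*(11 + w)*(-12 + l + w))
f*a(12, 7) + 54 = -35*(-660 - 5*7 + 5*7² + 55*12 + 5*12*7) + 54 = -35*(-660 - 35 + 5*49 + 660 + 420) + 54 = -35*(-660 - 35 + 245 + 660 + 420) + 54 = -35*630 + 54 = -22050 + 54 = -21996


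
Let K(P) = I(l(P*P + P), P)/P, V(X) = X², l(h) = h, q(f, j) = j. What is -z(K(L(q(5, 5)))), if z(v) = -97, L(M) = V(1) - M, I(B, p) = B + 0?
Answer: 97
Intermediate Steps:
I(B, p) = B
L(M) = 1 - M (L(M) = 1² - M = 1 - M)
K(P) = (P + P²)/P (K(P) = (P*P + P)/P = (P² + P)/P = (P + P²)/P)
-z(K(L(q(5, 5)))) = -1*(-97) = 97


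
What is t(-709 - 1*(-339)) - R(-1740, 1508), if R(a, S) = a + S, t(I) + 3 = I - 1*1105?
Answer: -1246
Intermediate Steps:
t(I) = -1108 + I (t(I) = -3 + (I - 1*1105) = -3 + (I - 1105) = -3 + (-1105 + I) = -1108 + I)
R(a, S) = S + a
t(-709 - 1*(-339)) - R(-1740, 1508) = (-1108 + (-709 - 1*(-339))) - (1508 - 1740) = (-1108 + (-709 + 339)) - 1*(-232) = (-1108 - 370) + 232 = -1478 + 232 = -1246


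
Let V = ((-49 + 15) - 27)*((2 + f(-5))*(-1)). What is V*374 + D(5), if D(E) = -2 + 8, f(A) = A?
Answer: -68436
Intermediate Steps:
D(E) = 6
V = -183 (V = ((-49 + 15) - 27)*((2 - 5)*(-1)) = (-34 - 27)*(-3*(-1)) = -61*3 = -183)
V*374 + D(5) = -183*374 + 6 = -68442 + 6 = -68436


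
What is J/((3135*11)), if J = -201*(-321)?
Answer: 21507/11495 ≈ 1.8710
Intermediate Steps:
J = 64521
J/((3135*11)) = 64521/((3135*11)) = 64521/34485 = 64521*(1/34485) = 21507/11495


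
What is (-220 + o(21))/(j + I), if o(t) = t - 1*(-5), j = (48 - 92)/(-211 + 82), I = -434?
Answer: 12513/27971 ≈ 0.44736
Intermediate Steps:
j = 44/129 (j = -44/(-129) = -44*(-1/129) = 44/129 ≈ 0.34109)
o(t) = 5 + t (o(t) = t + 5 = 5 + t)
(-220 + o(21))/(j + I) = (-220 + (5 + 21))/(44/129 - 434) = (-220 + 26)/(-55942/129) = -194*(-129/55942) = 12513/27971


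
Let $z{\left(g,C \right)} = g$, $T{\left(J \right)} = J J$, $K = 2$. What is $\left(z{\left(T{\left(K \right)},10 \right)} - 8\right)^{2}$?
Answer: $16$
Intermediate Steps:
$T{\left(J \right)} = J^{2}$
$\left(z{\left(T{\left(K \right)},10 \right)} - 8\right)^{2} = \left(2^{2} - 8\right)^{2} = \left(4 - 8\right)^{2} = \left(-4\right)^{2} = 16$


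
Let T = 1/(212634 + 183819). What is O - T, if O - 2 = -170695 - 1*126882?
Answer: -117974501476/396453 ≈ -2.9758e+5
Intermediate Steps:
O = -297575 (O = 2 + (-170695 - 1*126882) = 2 + (-170695 - 126882) = 2 - 297577 = -297575)
T = 1/396453 ≈ 2.5224e-6
O - T = -297575 - 1*1/396453 = -297575 - 1/396453 = -117974501476/396453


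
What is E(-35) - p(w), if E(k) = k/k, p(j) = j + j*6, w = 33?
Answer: -230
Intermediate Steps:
p(j) = 7*j (p(j) = j + 6*j = 7*j)
E(k) = 1
E(-35) - p(w) = 1 - 7*33 = 1 - 1*231 = 1 - 231 = -230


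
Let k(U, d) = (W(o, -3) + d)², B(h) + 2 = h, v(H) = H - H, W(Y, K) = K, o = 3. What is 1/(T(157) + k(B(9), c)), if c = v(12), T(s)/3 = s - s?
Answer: ⅑ ≈ 0.11111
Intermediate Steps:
T(s) = 0 (T(s) = 3*(s - s) = 3*0 = 0)
v(H) = 0
c = 0
B(h) = -2 + h
k(U, d) = (-3 + d)²
1/(T(157) + k(B(9), c)) = 1/(0 + (-3 + 0)²) = 1/(0 + (-3)²) = 1/(0 + 9) = 1/9 = ⅑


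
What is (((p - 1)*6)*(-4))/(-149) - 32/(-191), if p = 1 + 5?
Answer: 27688/28459 ≈ 0.97291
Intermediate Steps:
p = 6
(((p - 1)*6)*(-4))/(-149) - 32/(-191) = (((6 - 1)*6)*(-4))/(-149) - 32/(-191) = ((5*6)*(-4))*(-1/149) - 32*(-1/191) = (30*(-4))*(-1/149) + 32/191 = -120*(-1/149) + 32/191 = 120/149 + 32/191 = 27688/28459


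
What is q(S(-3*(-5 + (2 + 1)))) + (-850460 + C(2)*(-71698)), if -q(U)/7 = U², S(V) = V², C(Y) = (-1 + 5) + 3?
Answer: -1361418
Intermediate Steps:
C(Y) = 7 (C(Y) = 4 + 3 = 7)
q(U) = -7*U²
q(S(-3*(-5 + (2 + 1)))) + (-850460 + C(2)*(-71698)) = -7*81*(-5 + (2 + 1))⁴ + (-850460 + 7*(-71698)) = -7*81*(-5 + 3)⁴ + (-850460 - 501886) = -7*((-3*(-2))²)² - 1352346 = -7*(6²)² - 1352346 = -7*36² - 1352346 = -7*1296 - 1352346 = -9072 - 1352346 = -1361418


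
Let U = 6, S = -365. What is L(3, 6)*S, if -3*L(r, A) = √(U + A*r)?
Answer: 730*√6/3 ≈ 596.04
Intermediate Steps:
L(r, A) = -√(6 + A*r)/3
L(3, 6)*S = -√(6 + 6*3)/3*(-365) = -√(6 + 18)/3*(-365) = -2*√6/3*(-365) = 730*√6/3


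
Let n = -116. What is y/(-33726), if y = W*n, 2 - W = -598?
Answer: 11600/5621 ≈ 2.0637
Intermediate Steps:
W = 600 (W = 2 - 1*(-598) = 2 + 598 = 600)
y = -69600 (y = 600*(-116) = -69600)
y/(-33726) = -69600/(-33726) = -69600*(-1/33726) = 11600/5621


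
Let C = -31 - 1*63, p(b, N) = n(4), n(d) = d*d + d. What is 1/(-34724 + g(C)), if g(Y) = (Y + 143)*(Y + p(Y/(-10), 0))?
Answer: -1/38350 ≈ -2.6076e-5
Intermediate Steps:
n(d) = d + d² (n(d) = d² + d = d + d²)
p(b, N) = 20 (p(b, N) = 4*(1 + 4) = 4*5 = 20)
C = -94 (C = -31 - 63 = -94)
g(Y) = (20 + Y)*(143 + Y) (g(Y) = (Y + 143)*(Y + 20) = (143 + Y)*(20 + Y) = (20 + Y)*(143 + Y))
1/(-34724 + g(C)) = 1/(-34724 + (2860 + (-94)² + 163*(-94))) = 1/(-34724 + (2860 + 8836 - 15322)) = 1/(-34724 - 3626) = 1/(-38350) = -1/38350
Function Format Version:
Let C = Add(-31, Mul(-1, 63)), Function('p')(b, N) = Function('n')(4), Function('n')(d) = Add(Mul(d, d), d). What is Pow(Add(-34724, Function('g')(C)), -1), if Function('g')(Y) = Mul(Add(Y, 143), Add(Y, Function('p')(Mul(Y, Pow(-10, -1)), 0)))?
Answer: Rational(-1, 38350) ≈ -2.6076e-5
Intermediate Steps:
Function('n')(d) = Add(d, Pow(d, 2)) (Function('n')(d) = Add(Pow(d, 2), d) = Add(d, Pow(d, 2)))
Function('p')(b, N) = 20 (Function('p')(b, N) = Mul(4, Add(1, 4)) = Mul(4, 5) = 20)
C = -94 (C = Add(-31, -63) = -94)
Function('g')(Y) = Mul(Add(20, Y), Add(143, Y)) (Function('g')(Y) = Mul(Add(Y, 143), Add(Y, 20)) = Mul(Add(143, Y), Add(20, Y)) = Mul(Add(20, Y), Add(143, Y)))
Pow(Add(-34724, Function('g')(C)), -1) = Pow(Add(-34724, Add(2860, Pow(-94, 2), Mul(163, -94))), -1) = Pow(Add(-34724, Add(2860, 8836, -15322)), -1) = Pow(Add(-34724, -3626), -1) = Pow(-38350, -1) = Rational(-1, 38350)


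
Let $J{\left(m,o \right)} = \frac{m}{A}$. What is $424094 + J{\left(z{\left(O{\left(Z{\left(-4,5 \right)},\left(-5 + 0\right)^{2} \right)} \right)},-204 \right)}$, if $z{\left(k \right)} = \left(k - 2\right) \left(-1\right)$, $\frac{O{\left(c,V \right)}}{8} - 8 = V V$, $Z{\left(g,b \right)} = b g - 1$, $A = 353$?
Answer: $\frac{149700120}{353} \approx 4.2408 \cdot 10^{5}$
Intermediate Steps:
$Z{\left(g,b \right)} = -1 + b g$
$O{\left(c,V \right)} = 64 + 8 V^{2}$ ($O{\left(c,V \right)} = 64 + 8 V V = 64 + 8 V^{2}$)
$z{\left(k \right)} = 2 - k$ ($z{\left(k \right)} = \left(k - 2\right) \left(-1\right) = \left(-2 + k\right) \left(-1\right) = 2 - k$)
$J{\left(m,o \right)} = \frac{m}{353}$
$424094 + J{\left(z{\left(O{\left(Z{\left(-4,5 \right)},\left(-5 + 0\right)^{2} \right)} \right)},-204 \right)} = 424094 + \frac{2 - \left(64 + 8 \left(\left(-5 + 0\right)^{2}\right)^{2}\right)}{353} = 424094 + \frac{2 - \left(64 + 8 \left(\left(-5\right)^{2}\right)^{2}\right)}{353} = 424094 + \frac{2 - \left(64 + 8 \cdot 25^{2}\right)}{353} = 424094 + \frac{2 - \left(64 + 8 \cdot 625\right)}{353} = 424094 + \frac{2 - \left(64 + 5000\right)}{353} = 424094 + \frac{2 - 5064}{353} = 424094 + \frac{1}{353} \left(-5062\right) = 424094 - \frac{5062}{353} = \frac{149700120}{353}$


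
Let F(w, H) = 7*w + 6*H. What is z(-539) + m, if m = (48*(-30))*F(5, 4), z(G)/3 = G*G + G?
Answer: 784986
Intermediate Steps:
z(G) = 3*G + 3*G² (z(G) = 3*(G*G + G) = 3*(G² + G) = 3*(G + G²) = 3*G + 3*G²)
F(w, H) = 6*H + 7*w
m = -84960 (m = (48*(-30))*(6*4 + 7*5) = -1440*(24 + 35) = -1440*59 = -84960)
z(-539) + m = 3*(-539)*(1 - 539) - 84960 = 3*(-539)*(-538) - 84960 = 869946 - 84960 = 784986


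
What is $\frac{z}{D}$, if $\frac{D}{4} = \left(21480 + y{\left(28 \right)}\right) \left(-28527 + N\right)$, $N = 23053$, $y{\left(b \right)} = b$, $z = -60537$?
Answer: $\frac{3561}{27702304} \approx 0.00012855$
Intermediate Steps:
$D = -470939168$ ($D = 4 \left(21480 + 28\right) \left(-28527 + 23053\right) = 4 \cdot 21508 \left(-5474\right) = 4 \left(-117734792\right) = -470939168$)
$\frac{z}{D} = - \frac{60537}{-470939168} = \left(-60537\right) \left(- \frac{1}{470939168}\right) = \frac{3561}{27702304}$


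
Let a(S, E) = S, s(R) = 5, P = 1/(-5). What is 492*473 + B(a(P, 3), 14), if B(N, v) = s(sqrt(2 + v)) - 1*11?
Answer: 232710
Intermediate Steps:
P = -1/5 ≈ -0.20000
B(N, v) = -6 (B(N, v) = 5 - 1*11 = 5 - 11 = -6)
492*473 + B(a(P, 3), 14) = 492*473 - 6 = 232716 - 6 = 232710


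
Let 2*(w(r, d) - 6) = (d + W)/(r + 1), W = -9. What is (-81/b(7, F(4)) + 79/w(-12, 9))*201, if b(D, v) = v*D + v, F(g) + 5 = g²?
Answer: 216611/88 ≈ 2461.5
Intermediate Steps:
F(g) = -5 + g²
w(r, d) = 6 + (-9 + d)/(2*(1 + r)) (w(r, d) = 6 + ((d - 9)/(r + 1))/2 = 6 + ((-9 + d)/(1 + r))/2 = 6 + (-9 + d)/(2*(1 + r)))
b(D, v) = v + D*v (b(D, v) = D*v + v = v + D*v)
(-81/b(7, F(4)) + 79/w(-12, 9))*201 = (-81*1/((1 + 7)*(-5 + 4²)) + 79/(((3 + 9 + 12*(-12))/(2*(1 - 12)))))*201 = (-81*1/(8*(-5 + 16)) + 79/(((½)*(3 + 9 - 144)/(-11))))*201 = (-81/(11*8) + 79/(((½)*(-1/11)*(-132))))*201 = (-81/88 + 79/6)*201 = (3233/264)*201 = 216611/88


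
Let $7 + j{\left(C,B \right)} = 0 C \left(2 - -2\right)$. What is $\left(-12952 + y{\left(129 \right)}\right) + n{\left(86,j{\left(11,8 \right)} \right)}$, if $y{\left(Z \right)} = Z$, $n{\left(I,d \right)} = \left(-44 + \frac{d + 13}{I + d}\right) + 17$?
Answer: $- \frac{1015144}{79} \approx -12850.0$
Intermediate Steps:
$j{\left(C,B \right)} = -7$ ($j{\left(C,B \right)} = -7 + 0 C \left(2 - -2\right) = -7 + 0 \left(2 + 2\right) = -7 + 0 \cdot 4 = -7 + 0 = -7$)
$n{\left(I,d \right)} = -27 + \frac{13 + d}{I + d}$ ($n{\left(I,d \right)} = \left(-44 + \frac{13 + d}{I + d}\right) + 17 = -27 + \frac{13 + d}{I + d}$)
$\left(-12952 + y{\left(129 \right)}\right) + n{\left(86,j{\left(11,8 \right)} \right)} = \left(-12952 + 129\right) + \frac{13 - 2322 - -182}{86 - 7} = -12823 + \frac{13 - 2322 + 182}{79} = -12823 + \frac{1}{79} \left(-2127\right) = -12823 - \frac{2127}{79} = - \frac{1015144}{79}$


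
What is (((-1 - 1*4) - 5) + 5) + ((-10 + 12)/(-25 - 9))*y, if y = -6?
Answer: -79/17 ≈ -4.6471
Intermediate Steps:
(((-1 - 1*4) - 5) + 5) + ((-10 + 12)/(-25 - 9))*y = (((-1 - 1*4) - 5) + 5) + ((-10 + 12)/(-25 - 9))*(-6) = (((-1 - 4) - 5) + 5) + (2/(-34))*(-6) = ((-5 - 5) + 5) + (2*(-1/34))*(-6) = (-10 + 5) - 1/17*(-6) = -5 + 6/17 = -79/17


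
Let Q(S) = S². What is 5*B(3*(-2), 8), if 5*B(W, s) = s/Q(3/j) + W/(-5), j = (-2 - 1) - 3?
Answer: 166/5 ≈ 33.200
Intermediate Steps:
j = -6 (j = -3 - 3 = -6)
B(W, s) = -W/25 + 4*s/5 (B(W, s) = (s/((3/(-6))²) + W/(-5))/5 = (s/((3*(-⅙))²) + W*(-⅕))/5 = (s/((-½)²) - W/5)/5 = (s/(¼) - W/5)/5 = (s*4 - W/5)/5 = (4*s - W/5)/5 = -W/25 + 4*s/5)
5*B(3*(-2), 8) = 5*(-3*(-2)/25 + (⅘)*8) = 5*(-1/25*(-6) + 32/5) = 5*(6/25 + 32/5) = 5*(166/25) = 166/5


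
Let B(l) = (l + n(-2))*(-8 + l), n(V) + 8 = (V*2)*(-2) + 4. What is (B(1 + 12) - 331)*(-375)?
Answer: 92250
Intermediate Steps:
n(V) = -4 - 4*V (n(V) = -8 + ((V*2)*(-2) + 4) = -8 + ((2*V)*(-2) + 4) = -8 + (-4*V + 4) = -8 + (4 - 4*V) = -4 - 4*V)
B(l) = (-8 + l)*(4 + l) (B(l) = (l + (-4 - 4*(-2)))*(-8 + l) = (l + (-4 + 8))*(-8 + l) = (l + 4)*(-8 + l) = (4 + l)*(-8 + l) = (-8 + l)*(4 + l))
(B(1 + 12) - 331)*(-375) = ((-32 + (1 + 12)² - 4*(1 + 12)) - 331)*(-375) = ((-32 + 13² - 4*13) - 331)*(-375) = ((-32 + 169 - 52) - 331)*(-375) = (85 - 331)*(-375) = -246*(-375) = 92250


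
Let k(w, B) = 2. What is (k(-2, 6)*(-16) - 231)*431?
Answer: -113353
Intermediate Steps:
(k(-2, 6)*(-16) - 231)*431 = (2*(-16) - 231)*431 = (-32 - 231)*431 = -263*431 = -113353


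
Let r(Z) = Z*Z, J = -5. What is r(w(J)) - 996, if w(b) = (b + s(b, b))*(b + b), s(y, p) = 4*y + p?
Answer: 89004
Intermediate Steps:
s(y, p) = p + 4*y
w(b) = 12*b² (w(b) = (b + (b + 4*b))*(b + b) = (b + 5*b)*(2*b) = (6*b)*(2*b) = 12*b²)
r(Z) = Z²
r(w(J)) - 996 = (12*(-5)²)² - 996 = (12*25)² - 996 = 300² - 996 = 90000 - 996 = 89004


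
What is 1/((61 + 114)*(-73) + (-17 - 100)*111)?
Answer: -1/25762 ≈ -3.8817e-5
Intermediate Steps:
1/((61 + 114)*(-73) + (-17 - 100)*111) = 1/(175*(-73) - 117*111) = 1/(-12775 - 12987) = 1/(-25762) = -1/25762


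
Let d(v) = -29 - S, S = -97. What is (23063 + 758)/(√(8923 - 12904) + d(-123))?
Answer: 1619828/8605 - 23821*I*√3981/8605 ≈ 188.24 - 174.66*I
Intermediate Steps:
d(v) = 68 (d(v) = -29 - 1*(-97) = -29 + 97 = 68)
(23063 + 758)/(√(8923 - 12904) + d(-123)) = (23063 + 758)/(√(8923 - 12904) + 68) = 23821/(√(-3981) + 68) = 23821/(I*√3981 + 68) = 23821/(68 + I*√3981)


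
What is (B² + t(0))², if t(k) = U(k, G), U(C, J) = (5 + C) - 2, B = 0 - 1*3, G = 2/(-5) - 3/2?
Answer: 144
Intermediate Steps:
G = -19/10 (G = 2*(-⅕) - 3*½ = -⅖ - 3/2 = -19/10 ≈ -1.9000)
B = -3 (B = 0 - 3 = -3)
U(C, J) = 3 + C
t(k) = 3 + k
(B² + t(0))² = ((-3)² + (3 + 0))² = (9 + 3)² = 12² = 144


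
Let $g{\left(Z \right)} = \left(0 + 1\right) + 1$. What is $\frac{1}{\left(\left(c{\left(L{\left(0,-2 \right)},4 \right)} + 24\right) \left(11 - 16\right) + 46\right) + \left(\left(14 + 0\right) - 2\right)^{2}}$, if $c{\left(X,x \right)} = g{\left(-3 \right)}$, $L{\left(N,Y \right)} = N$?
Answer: $\frac{1}{60} \approx 0.016667$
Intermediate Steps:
$g{\left(Z \right)} = 2$ ($g{\left(Z \right)} = 1 + 1 = 2$)
$c{\left(X,x \right)} = 2$
$\frac{1}{\left(\left(c{\left(L{\left(0,-2 \right)},4 \right)} + 24\right) \left(11 - 16\right) + 46\right) + \left(\left(14 + 0\right) - 2\right)^{2}} = \frac{1}{\left(\left(2 + 24\right) \left(11 - 16\right) + 46\right) + \left(\left(14 + 0\right) - 2\right)^{2}} = \frac{1}{\left(26 \left(11 - 16\right) + 46\right) + \left(14 - 2\right)^{2}} = \frac{1}{\left(26 \left(-5\right) + 46\right) + 12^{2}} = \frac{1}{\left(-130 + 46\right) + 144} = \frac{1}{-84 + 144} = \frac{1}{60}$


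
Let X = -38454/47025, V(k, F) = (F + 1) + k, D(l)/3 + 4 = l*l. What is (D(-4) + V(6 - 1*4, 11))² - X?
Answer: 39200318/15675 ≈ 2500.8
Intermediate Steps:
D(l) = -12 + 3*l² (D(l) = -12 + 3*(l*l) = -12 + 3*l²)
V(k, F) = 1 + F + k (V(k, F) = (1 + F) + k = 1 + F + k)
X = -12818/15675 (X = -38454*1/47025 = -12818/15675 ≈ -0.81774)
(D(-4) + V(6 - 1*4, 11))² - X = ((-12 + 3*(-4)²) + (1 + 11 + (6 - 1*4)))² - 1*(-12818/15675) = ((-12 + 3*16) + (1 + 11 + (6 - 4)))² + 12818/15675 = ((-12 + 48) + (1 + 11 + 2))² + 12818/15675 = (36 + 14)² + 12818/15675 = 50² + 12818/15675 = 2500 + 12818/15675 = 39200318/15675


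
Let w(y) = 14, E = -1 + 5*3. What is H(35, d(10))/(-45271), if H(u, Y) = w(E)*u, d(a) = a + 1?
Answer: -490/45271 ≈ -0.010824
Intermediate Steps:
d(a) = 1 + a
E = 14 (E = -1 + 15 = 14)
H(u, Y) = 14*u
H(35, d(10))/(-45271) = (14*35)/(-45271) = 490*(-1/45271) = -490/45271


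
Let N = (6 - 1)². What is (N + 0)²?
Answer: 625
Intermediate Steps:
N = 25 (N = 5² = 25)
(N + 0)² = (25 + 0)² = 25² = 625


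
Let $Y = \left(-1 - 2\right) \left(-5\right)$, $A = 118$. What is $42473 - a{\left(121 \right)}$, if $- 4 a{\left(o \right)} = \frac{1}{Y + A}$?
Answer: $\frac{22595637}{532} \approx 42473.0$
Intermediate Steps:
$Y = 15$ ($Y = \left(-3\right) \left(-5\right) = 15$)
$a{\left(o \right)} = - \frac{1}{532}$ ($a{\left(o \right)} = - \frac{1}{4 \left(15 + 118\right)} = - \frac{1}{4 \cdot 133} = \left(- \frac{1}{4}\right) \frac{1}{133} = - \frac{1}{532}$)
$42473 - a{\left(121 \right)} = 42473 - - \frac{1}{532} = 42473 + \frac{1}{532} = \frac{22595637}{532}$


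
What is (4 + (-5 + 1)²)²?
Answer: 400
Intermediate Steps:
(4 + (-5 + 1)²)² = (4 + (-4)²)² = (4 + 16)² = 20² = 400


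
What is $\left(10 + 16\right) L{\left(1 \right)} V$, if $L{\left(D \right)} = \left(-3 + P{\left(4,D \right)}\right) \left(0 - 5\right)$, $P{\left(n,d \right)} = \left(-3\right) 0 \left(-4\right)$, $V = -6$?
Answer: $-2340$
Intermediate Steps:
$P{\left(n,d \right)} = 0$ ($P{\left(n,d \right)} = 0 \left(-4\right) = 0$)
$L{\left(D \right)} = 15$ ($L{\left(D \right)} = \left(-3 + 0\right) \left(0 - 5\right) = \left(-3\right) \left(-5\right) = 15$)
$\left(10 + 16\right) L{\left(1 \right)} V = \left(10 + 16\right) 15 \left(-6\right) = 26 \cdot 15 \left(-6\right) = 390 \left(-6\right) = -2340$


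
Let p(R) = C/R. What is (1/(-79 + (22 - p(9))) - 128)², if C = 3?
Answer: 484836361/29584 ≈ 16388.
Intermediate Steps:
p(R) = 3/R
(1/(-79 + (22 - p(9))) - 128)² = (1/(-79 + (22 - 3/9)) - 128)² = (1/(-79 + (22 - 1*⅓)) - 128)² = (1/(-79 + (22 - ⅓)) - 128)² = (1/(-79 + 65/3) - 128)² = (1/(-172/3) - 128)² = (-3/172 - 128)² = (-22019/172)² = 484836361/29584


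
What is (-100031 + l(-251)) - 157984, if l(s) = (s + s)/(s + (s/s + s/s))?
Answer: -64245233/249 ≈ -2.5801e+5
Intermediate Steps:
l(s) = 2*s/(2 + s) (l(s) = (2*s)/(s + (1 + 1)) = (2*s)/(s + 2) = (2*s)/(2 + s) = 2*s/(2 + s))
(-100031 + l(-251)) - 157984 = (-100031 + 2*(-251)/(2 - 251)) - 157984 = (-100031 + 2*(-251)/(-249)) - 157984 = (-100031 + 2*(-251)*(-1/249)) - 157984 = (-100031 + 502/249) - 157984 = -24907217/249 - 157984 = -64245233/249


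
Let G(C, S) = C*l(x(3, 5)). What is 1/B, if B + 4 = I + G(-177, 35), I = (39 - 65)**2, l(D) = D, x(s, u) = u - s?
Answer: 1/318 ≈ 0.0031447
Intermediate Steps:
G(C, S) = 2*C (G(C, S) = C*(5 - 1*3) = C*(5 - 3) = C*2 = 2*C)
I = 676 (I = (-26)**2 = 676)
B = 318 (B = -4 + (676 + 2*(-177)) = -4 + (676 - 354) = -4 + 322 = 318)
1/B = 1/318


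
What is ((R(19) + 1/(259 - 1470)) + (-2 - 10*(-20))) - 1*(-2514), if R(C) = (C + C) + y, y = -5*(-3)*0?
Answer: 3330249/1211 ≈ 2750.0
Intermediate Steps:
y = 0 (y = 15*0 = 0)
R(C) = 2*C (R(C) = (C + C) + 0 = 2*C + 0 = 2*C)
((R(19) + 1/(259 - 1470)) + (-2 - 10*(-20))) - 1*(-2514) = ((2*19 + 1/(259 - 1470)) + (-2 - 10*(-20))) - 1*(-2514) = ((38 + 1/(-1211)) + (-2 + 200)) + 2514 = ((38 - 1/1211) + 198) + 2514 = (46017/1211 + 198) + 2514 = 285795/1211 + 2514 = 3330249/1211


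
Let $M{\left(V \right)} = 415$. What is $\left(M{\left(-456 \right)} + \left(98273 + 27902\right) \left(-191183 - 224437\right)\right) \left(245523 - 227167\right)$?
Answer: $-962604299228260$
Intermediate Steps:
$\left(M{\left(-456 \right)} + \left(98273 + 27902\right) \left(-191183 - 224437\right)\right) \left(245523 - 227167\right) = \left(415 + \left(98273 + 27902\right) \left(-191183 - 224437\right)\right) \left(245523 - 227167\right) = \left(415 + 126175 \left(-415620\right)\right) 18356 = \left(415 - 52440853500\right) 18356 = \left(-52440853085\right) 18356 = -962604299228260$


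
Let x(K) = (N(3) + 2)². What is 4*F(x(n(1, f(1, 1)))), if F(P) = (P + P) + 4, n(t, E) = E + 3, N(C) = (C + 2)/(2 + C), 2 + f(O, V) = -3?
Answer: 88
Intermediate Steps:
f(O, V) = -5 (f(O, V) = -2 - 3 = -5)
N(C) = 1 (N(C) = (2 + C)/(2 + C) = 1)
n(t, E) = 3 + E
x(K) = 9 (x(K) = (1 + 2)² = 3² = 9)
F(P) = 4 + 2*P (F(P) = 2*P + 4 = 4 + 2*P)
4*F(x(n(1, f(1, 1)))) = 4*(4 + 2*9) = 4*(4 + 18) = 4*22 = 88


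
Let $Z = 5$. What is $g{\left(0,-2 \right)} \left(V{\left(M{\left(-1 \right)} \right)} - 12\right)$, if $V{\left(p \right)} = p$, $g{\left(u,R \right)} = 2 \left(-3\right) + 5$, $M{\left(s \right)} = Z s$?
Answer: $17$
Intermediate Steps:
$M{\left(s \right)} = 5 s$
$g{\left(u,R \right)} = -1$ ($g{\left(u,R \right)} = -6 + 5 = -1$)
$g{\left(0,-2 \right)} \left(V{\left(M{\left(-1 \right)} \right)} - 12\right) = - (5 \left(-1\right) - 12) = - (-5 - 12) = \left(-1\right) \left(-17\right) = 17$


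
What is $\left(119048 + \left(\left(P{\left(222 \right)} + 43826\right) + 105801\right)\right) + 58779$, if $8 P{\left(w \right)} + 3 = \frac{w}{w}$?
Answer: $\frac{1309815}{4} \approx 3.2745 \cdot 10^{5}$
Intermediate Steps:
$P{\left(w \right)} = - \frac{1}{4}$ ($P{\left(w \right)} = - \frac{3}{8} + \frac{w \frac{1}{w}}{8} = - \frac{3}{8} + \frac{1}{8} \cdot 1 = - \frac{3}{8} + \frac{1}{8} = - \frac{1}{4}$)
$\left(119048 + \left(\left(P{\left(222 \right)} + 43826\right) + 105801\right)\right) + 58779 = \left(119048 + \left(\left(- \frac{1}{4} + 43826\right) + 105801\right)\right) + 58779 = \left(119048 + \left(\frac{175303}{4} + 105801\right)\right) + 58779 = \left(119048 + \frac{598507}{4}\right) + 58779 = \frac{1074699}{4} + 58779 = \frac{1309815}{4}$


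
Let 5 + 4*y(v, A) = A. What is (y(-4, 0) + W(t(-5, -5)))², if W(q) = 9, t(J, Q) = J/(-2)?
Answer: 961/16 ≈ 60.063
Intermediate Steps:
y(v, A) = -5/4 + A/4
t(J, Q) = -J/2 (t(J, Q) = J*(-½) = -J/2)
(y(-4, 0) + W(t(-5, -5)))² = ((-5/4 + (¼)*0) + 9)² = ((-5/4 + 0) + 9)² = (-5/4 + 9)² = (31/4)² = 961/16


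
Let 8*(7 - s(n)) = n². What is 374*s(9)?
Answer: -4675/4 ≈ -1168.8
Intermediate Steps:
s(n) = 7 - n²/8
374*s(9) = 374*(7 - ⅛*9²) = 374*(7 - ⅛*81) = 374*(7 - 81/8) = 374*(-25/8) = -4675/4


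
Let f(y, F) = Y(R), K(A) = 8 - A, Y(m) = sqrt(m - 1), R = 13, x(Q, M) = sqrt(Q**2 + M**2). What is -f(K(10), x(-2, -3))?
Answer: -2*sqrt(3) ≈ -3.4641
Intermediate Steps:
x(Q, M) = sqrt(M**2 + Q**2)
Y(m) = sqrt(-1 + m)
f(y, F) = 2*sqrt(3) (f(y, F) = sqrt(-1 + 13) = sqrt(12) = 2*sqrt(3))
-f(K(10), x(-2, -3)) = -2*sqrt(3)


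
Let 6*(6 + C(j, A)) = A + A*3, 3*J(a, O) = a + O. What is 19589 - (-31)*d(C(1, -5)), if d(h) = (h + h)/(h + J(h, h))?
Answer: 98131/5 ≈ 19626.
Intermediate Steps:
J(a, O) = O/3 + a/3 (J(a, O) = (a + O)/3 = (O + a)/3 = O/3 + a/3)
C(j, A) = -6 + 2*A/3 (C(j, A) = -6 + (A + A*3)/6 = -6 + (A + 3*A)/6 = -6 + (4*A)/6 = -6 + 2*A/3)
d(h) = 6/5 (d(h) = (h + h)/(h + (h/3 + h/3)) = (2*h)/(h + 2*h/3) = (2*h)/((5*h/3)) = (2*h)*(3/(5*h)) = 6/5)
19589 - (-31)*d(C(1, -5)) = 19589 - (-31)*6/5 = 19589 - 1*(-186/5) = 19589 + 186/5 = 98131/5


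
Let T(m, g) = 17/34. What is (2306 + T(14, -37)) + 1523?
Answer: 7659/2 ≈ 3829.5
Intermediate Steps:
T(m, g) = ½ (T(m, g) = 17*(1/34) = ½)
(2306 + T(14, -37)) + 1523 = (2306 + ½) + 1523 = 4613/2 + 1523 = 7659/2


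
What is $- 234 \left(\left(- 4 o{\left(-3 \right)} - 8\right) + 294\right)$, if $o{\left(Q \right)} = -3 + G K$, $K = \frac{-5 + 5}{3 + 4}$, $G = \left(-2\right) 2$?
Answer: $-69732$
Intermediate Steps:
$G = -4$
$K = 0$ ($K = \frac{0}{7} = 0 \cdot \frac{1}{7} = 0$)
$o{\left(Q \right)} = -3$ ($o{\left(Q \right)} = -3 - 0 = -3 + 0 = -3$)
$- 234 \left(\left(- 4 o{\left(-3 \right)} - 8\right) + 294\right) = - 234 \left(\left(\left(-4\right) \left(-3\right) - 8\right) + 294\right) = - 234 \left(\left(12 - 8\right) + 294\right) = - 234 \left(4 + 294\right) = \left(-234\right) 298 = -69732$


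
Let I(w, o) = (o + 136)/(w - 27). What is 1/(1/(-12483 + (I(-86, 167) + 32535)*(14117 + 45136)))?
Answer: 217821623877/113 ≈ 1.9276e+9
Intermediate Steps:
I(w, o) = (136 + o)/(-27 + w)
1/(1/(-12483 + (I(-86, 167) + 32535)*(14117 + 45136))) = 1/(1/(-12483 + ((136 + 167)/(-27 - 86) + 32535)*(14117 + 45136))) = 1/(1/(-12483 + (303/(-113) + 32535)*59253)) = 1/(1/(-12483 + (-1/113*303 + 32535)*59253)) = 1/(1/(-12483 + (-303/113 + 32535)*59253)) = 1/(1/(-12483 + (3676152/113)*59253)) = 1/(1/(-12483 + 217823034456/113)) = 1/(1/(217821623877/113)) = 1/(113/217821623877) = 217821623877/113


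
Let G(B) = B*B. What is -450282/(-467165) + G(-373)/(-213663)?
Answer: 31212403681/99815875395 ≈ 0.31270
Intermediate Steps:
G(B) = B²
-450282/(-467165) + G(-373)/(-213663) = -450282/(-467165) + (-373)²/(-213663) = -450282*(-1/467165) + 139129*(-1/213663) = 450282/467165 - 139129/213663 = 31212403681/99815875395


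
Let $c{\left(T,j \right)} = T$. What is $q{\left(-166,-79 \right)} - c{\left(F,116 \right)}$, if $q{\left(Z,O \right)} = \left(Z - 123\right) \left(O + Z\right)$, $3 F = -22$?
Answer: $\frac{212437}{3} \approx 70812.0$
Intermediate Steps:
$F = - \frac{22}{3}$ ($F = \frac{1}{3} \left(-22\right) = - \frac{22}{3} \approx -7.3333$)
$q{\left(Z,O \right)} = \left(-123 + Z\right) \left(O + Z\right)$
$q{\left(-166,-79 \right)} - c{\left(F,116 \right)} = \left(\left(-166\right)^{2} - -9717 - -20418 - -13114\right) - - \frac{22}{3} = \left(27556 + 9717 + 20418 + 13114\right) + \frac{22}{3} = 70805 + \frac{22}{3} = \frac{212437}{3}$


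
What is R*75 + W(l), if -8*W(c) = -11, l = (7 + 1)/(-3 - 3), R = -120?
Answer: -71989/8 ≈ -8998.6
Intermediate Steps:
l = -4/3 (l = 8/(-6) = 8*(-⅙) = -4/3 ≈ -1.3333)
W(c) = 11/8 (W(c) = -⅛*(-11) = 11/8)
R*75 + W(l) = -120*75 + 11/8 = -9000 + 11/8 = -71989/8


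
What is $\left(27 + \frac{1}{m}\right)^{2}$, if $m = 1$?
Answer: $784$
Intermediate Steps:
$\left(27 + \frac{1}{m}\right)^{2} = \left(27 + 1^{-1}\right)^{2} = \left(27 + 1\right)^{2} = 28^{2} = 784$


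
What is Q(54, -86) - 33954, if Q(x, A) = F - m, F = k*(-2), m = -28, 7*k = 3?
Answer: -237488/7 ≈ -33927.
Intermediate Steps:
k = 3/7 (k = (⅐)*3 = 3/7 ≈ 0.42857)
F = -6/7 (F = (3/7)*(-2) = -6/7 ≈ -0.85714)
Q(x, A) = 190/7 (Q(x, A) = -6/7 - 1*(-28) = -6/7 + 28 = 190/7)
Q(54, -86) - 33954 = 190/7 - 33954 = -237488/7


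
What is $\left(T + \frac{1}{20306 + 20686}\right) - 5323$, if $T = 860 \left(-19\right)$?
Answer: $- \frac{888009695}{40992} \approx -21663.0$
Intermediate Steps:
$T = -16340$
$\left(T + \frac{1}{20306 + 20686}\right) - 5323 = \left(-16340 + \frac{1}{20306 + 20686}\right) - 5323 = \left(-16340 + \frac{1}{40992}\right) - 5323 = - \frac{669809279}{40992} - 5323 = - \frac{888009695}{40992}$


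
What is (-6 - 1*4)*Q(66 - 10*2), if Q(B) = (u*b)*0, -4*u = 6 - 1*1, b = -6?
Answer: 0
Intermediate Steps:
u = -5/4 (u = -(6 - 1*1)/4 = -(6 - 1)/4 = -¼*5 = -5/4 ≈ -1.2500)
Q(B) = 0 (Q(B) = -5/4*(-6)*0 = (15/2)*0 = 0)
(-6 - 1*4)*Q(66 - 10*2) = (-6 - 1*4)*0 = (-6 - 4)*0 = -10*0 = 0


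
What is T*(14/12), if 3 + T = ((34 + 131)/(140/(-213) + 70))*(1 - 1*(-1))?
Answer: 433/211 ≈ 2.0521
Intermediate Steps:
T = 2598/1477 (T = -3 + ((34 + 131)/(140/(-213) + 70))*(1 - 1*(-1)) = -3 + (165/(140*(-1/213) + 70))*(1 + 1) = -3 + (165/(-140/213 + 70))*2 = -3 + (165/(14770/213))*2 = -3 + (165*(213/14770))*2 = -3 + (7029/2954)*2 = -3 + 7029/1477 = 2598/1477 ≈ 1.7590)
T*(14/12) = 2598*(14/12)/1477 = 2598*(14*(1/12))/1477 = (2598/1477)*(7/6) = 433/211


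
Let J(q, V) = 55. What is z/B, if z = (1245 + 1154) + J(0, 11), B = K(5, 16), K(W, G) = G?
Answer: 1227/8 ≈ 153.38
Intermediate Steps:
B = 16
z = 2454 (z = (1245 + 1154) + 55 = 2399 + 55 = 2454)
z/B = 2454/16 = 2454*(1/16) = 1227/8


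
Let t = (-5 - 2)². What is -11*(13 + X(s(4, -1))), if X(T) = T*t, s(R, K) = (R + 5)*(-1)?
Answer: 4708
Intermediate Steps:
t = 49 (t = (-7)² = 49)
s(R, K) = -5 - R (s(R, K) = (5 + R)*(-1) = -5 - R)
X(T) = 49*T (X(T) = T*49 = 49*T)
-11*(13 + X(s(4, -1))) = -11*(13 + 49*(-5 - 1*4)) = -11*(13 + 49*(-5 - 4)) = -11*(13 + 49*(-9)) = -11*(13 - 441) = -11*(-428) = 4708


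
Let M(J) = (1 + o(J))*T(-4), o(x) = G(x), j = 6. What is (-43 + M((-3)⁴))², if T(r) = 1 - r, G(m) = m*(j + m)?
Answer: 1238828809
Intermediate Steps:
G(m) = m*(6 + m)
o(x) = x*(6 + x)
M(J) = 5 + 5*J*(6 + J) (M(J) = (1 + J*(6 + J))*(1 - 1*(-4)) = (1 + J*(6 + J))*(1 + 4) = (1 + J*(6 + J))*5 = 5 + 5*J*(6 + J))
(-43 + M((-3)⁴))² = (-43 + (5 + 5*(-3)⁴*(6 + (-3)⁴)))² = (-43 + (5 + 5*81*(6 + 81)))² = (-43 + (5 + 5*81*87))² = (-43 + (5 + 35235))² = (-43 + 35240)² = 35197² = 1238828809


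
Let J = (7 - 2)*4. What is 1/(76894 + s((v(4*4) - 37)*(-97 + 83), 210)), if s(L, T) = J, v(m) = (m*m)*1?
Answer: 1/76914 ≈ 1.3002e-5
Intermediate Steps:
v(m) = m² (v(m) = m²*1 = m²)
J = 20 (J = 5*4 = 20)
s(L, T) = 20
1/(76894 + s((v(4*4) - 37)*(-97 + 83), 210)) = 1/(76894 + 20) = 1/76914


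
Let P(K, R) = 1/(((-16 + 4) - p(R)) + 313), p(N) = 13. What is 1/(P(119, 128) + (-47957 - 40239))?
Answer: -288/25400447 ≈ -1.1338e-5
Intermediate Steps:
P(K, R) = 1/288 (P(K, R) = 1/(((-16 + 4) - 1*13) + 313) = 1/((-12 - 13) + 313) = 1/(-25 + 313) = 1/288)
1/(P(119, 128) + (-47957 - 40239)) = 1/(1/288 + (-47957 - 40239)) = 1/(1/288 - 88196) = 1/(-25400447/288) = -288/25400447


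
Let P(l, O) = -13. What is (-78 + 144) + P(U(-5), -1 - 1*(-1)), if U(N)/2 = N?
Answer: 53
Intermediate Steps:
U(N) = 2*N
(-78 + 144) + P(U(-5), -1 - 1*(-1)) = (-78 + 144) - 13 = 66 - 13 = 53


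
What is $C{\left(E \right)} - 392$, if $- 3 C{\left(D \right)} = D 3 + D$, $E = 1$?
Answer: $- \frac{1180}{3} \approx -393.33$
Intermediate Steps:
$C{\left(D \right)} = - \frac{4 D}{3}$ ($C{\left(D \right)} = - \frac{D 3 + D}{3} = - \frac{3 D + D}{3} = - \frac{4 D}{3}$)
$C{\left(E \right)} - 392 = \left(- \frac{4}{3}\right) 1 - 392 = - \frac{4}{3} - 392 = - \frac{1180}{3}$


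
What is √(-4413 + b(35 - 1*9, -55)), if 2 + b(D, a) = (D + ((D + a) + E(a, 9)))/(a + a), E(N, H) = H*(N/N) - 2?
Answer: I*√13355485/55 ≈ 66.446*I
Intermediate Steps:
E(N, H) = -2 + H (E(N, H) = H*1 - 2 = H - 2 = -2 + H)
b(D, a) = -2 + (7 + a + 2*D)/(2*a) (b(D, a) = -2 + (D + ((D + a) + (-2 + 9)))/(a + a) = -2 + (D + ((D + a) + 7))/((2*a)) = -2 + (D + (7 + D + a))*(1/(2*a)) = -2 + (7 + a + 2*D)*(1/(2*a)) = -2 + (7 + a + 2*D)/(2*a))
√(-4413 + b(35 - 1*9, -55)) = √(-4413 + (½)*(7 - 3*(-55) + 2*(35 - 1*9))/(-55)) = √(-4413 + (½)*(-1/55)*(7 + 165 + 2*(35 - 9))) = √(-4413 + (½)*(-1/55)*(7 + 165 + 2*26)) = √(-4413 + (½)*(-1/55)*(7 + 165 + 52)) = √(-4413 + (½)*(-1/55)*224) = √(-4413 - 112/55) = √(-242827/55) = I*√13355485/55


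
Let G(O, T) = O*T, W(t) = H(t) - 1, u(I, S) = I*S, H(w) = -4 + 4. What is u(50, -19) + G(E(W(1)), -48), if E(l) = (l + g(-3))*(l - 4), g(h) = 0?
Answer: -1190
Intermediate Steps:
H(w) = 0
W(t) = -1 (W(t) = 0 - 1 = -1)
E(l) = l*(-4 + l) (E(l) = (l + 0)*(l - 4) = l*(-4 + l))
u(50, -19) + G(E(W(1)), -48) = 50*(-19) - (-4 - 1)*(-48) = -950 - 1*(-5)*(-48) = -950 + 5*(-48) = -950 - 240 = -1190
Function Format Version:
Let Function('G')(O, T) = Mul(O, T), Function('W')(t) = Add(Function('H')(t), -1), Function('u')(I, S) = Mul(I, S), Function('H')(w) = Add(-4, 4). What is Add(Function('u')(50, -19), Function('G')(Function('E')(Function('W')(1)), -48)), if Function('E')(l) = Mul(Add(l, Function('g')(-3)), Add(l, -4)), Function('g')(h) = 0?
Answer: -1190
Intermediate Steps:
Function('H')(w) = 0
Function('W')(t) = -1 (Function('W')(t) = Add(0, -1) = -1)
Function('E')(l) = Mul(l, Add(-4, l)) (Function('E')(l) = Mul(Add(l, 0), Add(l, -4)) = Mul(l, Add(-4, l)))
Add(Function('u')(50, -19), Function('G')(Function('E')(Function('W')(1)), -48)) = Add(Mul(50, -19), Mul(Mul(-1, Add(-4, -1)), -48)) = Add(-950, Mul(Mul(-1, -5), -48)) = Add(-950, Mul(5, -48)) = Add(-950, -240) = -1190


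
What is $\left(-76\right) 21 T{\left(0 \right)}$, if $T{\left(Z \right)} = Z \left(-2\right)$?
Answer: $0$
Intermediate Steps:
$T{\left(Z \right)} = - 2 Z$
$\left(-76\right) 21 T{\left(0 \right)} = \left(-76\right) 21 \left(\left(-2\right) 0\right) = \left(-1596\right) 0 = 0$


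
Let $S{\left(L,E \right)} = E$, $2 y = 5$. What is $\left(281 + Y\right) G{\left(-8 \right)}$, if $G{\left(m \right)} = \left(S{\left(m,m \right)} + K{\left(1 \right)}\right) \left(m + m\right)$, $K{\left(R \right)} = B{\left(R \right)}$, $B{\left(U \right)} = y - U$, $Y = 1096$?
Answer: $143208$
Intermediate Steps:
$y = \frac{5}{2}$ ($y = \frac{1}{2} \cdot 5 = \frac{5}{2} \approx 2.5$)
$B{\left(U \right)} = \frac{5}{2} - U$
$K{\left(R \right)} = \frac{5}{2} - R$
$G{\left(m \right)} = 2 m \left(\frac{3}{2} + m\right)$ ($G{\left(m \right)} = \left(m + \left(\frac{5}{2} - 1\right)\right) \left(m + m\right) = \left(m + \left(\frac{5}{2} - 1\right)\right) 2 m = \left(m + \frac{3}{2}\right) 2 m = \left(\frac{3}{2} + m\right) 2 m = 2 m \left(\frac{3}{2} + m\right)$)
$\left(281 + Y\right) G{\left(-8 \right)} = \left(281 + 1096\right) \left(- 8 \left(3 + 2 \left(-8\right)\right)\right) = 1377 \left(- 8 \left(3 - 16\right)\right) = 1377 \left(\left(-8\right) \left(-13\right)\right) = 1377 \cdot 104 = 143208$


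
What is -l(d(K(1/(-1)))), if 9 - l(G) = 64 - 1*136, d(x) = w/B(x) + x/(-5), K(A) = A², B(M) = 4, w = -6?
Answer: -81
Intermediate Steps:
d(x) = -3/2 - x/5 (d(x) = -6/4 + x/(-5) = -6*¼ + x*(-⅕) = -3/2 - x/5)
l(G) = 81 (l(G) = 9 - (64 - 1*136) = 9 - (64 - 136) = 9 - 1*(-72) = 9 + 72 = 81)
-l(d(K(1/(-1)))) = -1*81 = -81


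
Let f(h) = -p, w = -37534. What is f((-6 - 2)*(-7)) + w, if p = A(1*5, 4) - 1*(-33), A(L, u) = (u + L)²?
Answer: -37648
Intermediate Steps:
A(L, u) = (L + u)²
p = 114 (p = (1*5 + 4)² - 1*(-33) = (5 + 4)² + 33 = 9² + 33 = 81 + 33 = 114)
f(h) = -114 (f(h) = -1*114 = -114)
f((-6 - 2)*(-7)) + w = -114 - 37534 = -37648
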